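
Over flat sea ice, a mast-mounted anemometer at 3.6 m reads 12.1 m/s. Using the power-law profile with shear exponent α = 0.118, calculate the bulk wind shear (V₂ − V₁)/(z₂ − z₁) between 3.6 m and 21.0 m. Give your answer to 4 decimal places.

0.1609 m/s/m

Power law: V₂ = V₁ · (z₂/z₁)^α = 12.1 × (5.8333)^0.118 = 14.8992 m/s
ΔV/Δz = (14.8992 − 12.1)/(21.0 − 3.6) = 2.7992/17.4000 = 0.16087 m/s/m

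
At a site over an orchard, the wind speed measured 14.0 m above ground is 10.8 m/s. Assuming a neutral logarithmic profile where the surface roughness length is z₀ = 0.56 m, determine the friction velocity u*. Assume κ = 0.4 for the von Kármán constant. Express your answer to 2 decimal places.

u* ≈ 1.34 m/s

Log law: V(z) = (u*/κ) · ln(z/z₀) ⇒ u* = κ · V / ln(z/z₀)
u* = 0.4 × 10.8 / ln(14.0/0.56) = 0.4 × 10.8 / 3.2189
   = 4.3200 / 3.2189 = 1.3421 m/s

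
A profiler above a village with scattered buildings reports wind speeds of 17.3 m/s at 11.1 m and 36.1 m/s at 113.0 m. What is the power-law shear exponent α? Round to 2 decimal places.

Power law: V₂/V₁ = (z₂/z₁)^α ⇒ α = ln(V₂/V₁) / ln(z₂/z₁)
α = ln(36.1/17.3) / ln(113.0/11.1) = ln(2.0867) / ln(10.1802)
  = 0.73559 / 2.32044 = 0.31700

α ≈ 0.32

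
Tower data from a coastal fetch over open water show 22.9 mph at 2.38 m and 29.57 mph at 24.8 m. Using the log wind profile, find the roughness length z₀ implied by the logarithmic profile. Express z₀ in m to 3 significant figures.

Log law: V(z) ∝ ln(z/z₀). With r = V₁/V₂ = 22.9/29.57 = 0.77443,
r · ln(z₂/z₀) = ln(z₁/z₀) ⇒ ln z₀ = (ln z₁ − r·ln z₂)/(1 − r)
ln z₀ = (0.86710 − 0.77443×3.21084) / 0.22557 = -7.1796
z₀ = exp(-7.1796) = 0.0007619 m

z₀ ≈ 0.000762 m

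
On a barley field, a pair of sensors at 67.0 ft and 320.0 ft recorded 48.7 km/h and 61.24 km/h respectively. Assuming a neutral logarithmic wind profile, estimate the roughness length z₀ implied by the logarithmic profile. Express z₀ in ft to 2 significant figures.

z₀ ≈ 0.15 ft

Log law: V(z) ∝ ln(z/z₀). With r = V₁/V₂ = 48.7/61.24 = 0.79523,
r · ln(z₂/z₀) = ln(z₁/z₀) ⇒ ln z₀ = (ln z₁ − r·ln z₂)/(1 − r)
ln z₀ = (4.20469 − 0.79523×5.76832) / 0.20477 = -1.8678
z₀ = exp(-1.8678) = 0.1545 ft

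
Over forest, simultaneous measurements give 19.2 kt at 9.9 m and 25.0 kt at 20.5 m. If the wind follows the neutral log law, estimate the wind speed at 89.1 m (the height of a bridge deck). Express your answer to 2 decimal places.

Log law: V ∝ ln(z/z₀). From the pair, with r = V₁/V₂ = 0.76800,
ln z₀ = (ln z₁ − r·ln z₂)/(1 − r) = (2.2925 − 0.76800×3.0204)/0.23200 = -0.1170 → z₀ = 0.8896 m
V₃ = V₁ · ln(z₃/z₀)/ln(z₁/z₀) = 19.2 × 4.6068/2.4096 = 36.7080 kt

36.71 kt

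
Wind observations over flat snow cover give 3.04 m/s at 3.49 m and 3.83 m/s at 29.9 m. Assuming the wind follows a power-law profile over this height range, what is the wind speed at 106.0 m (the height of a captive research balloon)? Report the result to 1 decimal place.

4.4 m/s

First find α: α = ln(V₂/V₁)/ln(z₂/z₁) = ln(3.83/3.04)/ln(29.9/3.49) = 0.23101/2.14796 = 0.1075
Extrapolate from 29.9 m to 106.0 m: V₃ = 3.83 × (106.0/29.9)^0.1075 = 3.83 × 1.1458 = 4.3884 m/s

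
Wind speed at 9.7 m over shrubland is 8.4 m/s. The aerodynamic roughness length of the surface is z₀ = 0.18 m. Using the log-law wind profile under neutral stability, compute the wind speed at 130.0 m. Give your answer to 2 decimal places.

13.87 m/s

Log law: V(z) ∝ ln(z/z₀), so V₂/V₁ = ln(z₂/z₀) / ln(z₁/z₀).
ln(130.0/0.18) = 6.5823, ln(9.7/0.18) = 3.9869
V₂ = 8.4 × 6.5823/3.9869 = 8.4 × 1.6510 = 13.8682 m/s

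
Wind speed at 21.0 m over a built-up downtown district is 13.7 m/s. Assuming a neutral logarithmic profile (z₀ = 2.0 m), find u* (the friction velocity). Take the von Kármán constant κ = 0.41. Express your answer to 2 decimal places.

Log law: V(z) = (u*/κ) · ln(z/z₀) ⇒ u* = κ · V / ln(z/z₀)
u* = 0.41 × 13.7 / ln(21.0/2.0) = 0.41 × 13.7 / 2.3514
   = 5.6170 / 2.3514 = 2.3888 m/s

u* ≈ 2.39 m/s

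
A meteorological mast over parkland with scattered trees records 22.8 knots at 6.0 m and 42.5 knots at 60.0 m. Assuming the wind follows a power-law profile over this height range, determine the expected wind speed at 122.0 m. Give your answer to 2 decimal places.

51.49 knots

First find α: α = ln(V₂/V₁)/ln(z₂/z₁) = ln(42.5/22.8)/ln(60.0/6.0) = 0.62274/2.30259 = 0.2705
Extrapolate from 60.0 m to 122.0 m: V₃ = 42.5 × (122.0/60.0)^0.2705 = 42.5 × 1.2116 = 51.4926 knots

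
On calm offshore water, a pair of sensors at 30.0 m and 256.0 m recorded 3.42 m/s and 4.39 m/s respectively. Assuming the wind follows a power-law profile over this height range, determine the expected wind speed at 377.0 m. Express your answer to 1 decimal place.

4.6 m/s

First find α: α = ln(V₂/V₁)/ln(z₂/z₁) = ln(4.39/3.42)/ln(256.0/30.0) = 0.24969/2.14398 = 0.1165
Extrapolate from 256.0 m to 377.0 m: V₃ = 4.39 × (377.0/256.0)^0.1165 = 4.39 × 1.0461 = 4.5924 m/s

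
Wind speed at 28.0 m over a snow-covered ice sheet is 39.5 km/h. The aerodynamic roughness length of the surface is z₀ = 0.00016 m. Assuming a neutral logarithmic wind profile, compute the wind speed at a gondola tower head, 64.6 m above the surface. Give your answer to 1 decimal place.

42.2 km/h

Log law: V(z) ∝ ln(z/z₀), so V₂/V₁ = ln(z₂/z₀) / ln(z₁/z₀).
ln(64.6/0.00016) = 12.9086, ln(28.0/0.00016) = 12.0725
V₂ = 39.5 × 12.9086/12.0725 = 39.5 × 1.0692 = 42.2353 km/h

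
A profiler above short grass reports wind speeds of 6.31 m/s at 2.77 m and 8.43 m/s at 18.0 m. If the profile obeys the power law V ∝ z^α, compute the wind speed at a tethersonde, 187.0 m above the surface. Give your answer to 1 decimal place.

12.1 m/s

First find α: α = ln(V₂/V₁)/ln(z₂/z₁) = ln(8.43/6.31)/ln(18.0/2.77) = 0.28966/1.87152 = 0.1548
Extrapolate from 18.0 m to 187.0 m: V₃ = 8.43 × (187.0/18.0)^0.1548 = 8.43 × 1.4366 = 12.1106 m/s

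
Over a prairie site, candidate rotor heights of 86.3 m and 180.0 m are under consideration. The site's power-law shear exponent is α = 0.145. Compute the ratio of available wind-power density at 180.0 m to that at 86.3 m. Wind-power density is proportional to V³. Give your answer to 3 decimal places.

1.377

Speed ratio: V_B/V_A = (z_B/z_A)^α = (180.0/86.3)^0.145 = (2.0857)^0.145 = 1.11248
Power-density ratio: P_B/P_A = (V_B/V_A)³ = (1.11248)³ = 1.37683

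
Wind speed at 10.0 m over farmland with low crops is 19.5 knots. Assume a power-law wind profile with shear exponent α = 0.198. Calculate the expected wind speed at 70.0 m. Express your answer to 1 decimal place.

Power-law profile: V₂ = V₁ · (z₂/z₁)^α
V₂ = 19.5 × (70.0/10.0)^0.198 = 19.5 × (7.0000)^0.198
    = 19.5 × 1.4700 = 28.6658 knots

28.7 knots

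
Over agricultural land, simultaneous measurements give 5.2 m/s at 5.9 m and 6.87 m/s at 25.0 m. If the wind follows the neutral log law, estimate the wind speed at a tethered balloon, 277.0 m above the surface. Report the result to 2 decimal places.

9.65 m/s

Log law: V ∝ ln(z/z₀). From the pair, with r = V₁/V₂ = 0.75691,
ln z₀ = (ln z₁ − r·ln z₂)/(1 − r) = (1.7750 − 0.75691×3.2189)/0.24309 = -2.7211 → z₀ = 0.06580 m
V₃ = V₁ · ln(z₃/z₀)/ln(z₁/z₀) = 5.2 × 8.3451/4.4960 = 9.6517 m/s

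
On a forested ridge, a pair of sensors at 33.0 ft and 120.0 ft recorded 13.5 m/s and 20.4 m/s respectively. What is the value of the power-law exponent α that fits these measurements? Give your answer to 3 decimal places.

Power law: V₂/V₁ = (z₂/z₁)^α ⇒ α = ln(V₂/V₁) / ln(z₂/z₁)
α = ln(20.4/13.5) / ln(120.0/33.0) = ln(1.5111) / ln(3.6364)
  = 0.41285 / 1.29098 = 0.31979

α ≈ 0.320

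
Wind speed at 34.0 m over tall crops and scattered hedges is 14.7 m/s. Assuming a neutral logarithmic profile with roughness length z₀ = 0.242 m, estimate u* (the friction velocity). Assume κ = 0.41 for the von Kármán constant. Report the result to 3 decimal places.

u* ≈ 1.219 m/s

Log law: V(z) = (u*/κ) · ln(z/z₀) ⇒ u* = κ · V / ln(z/z₀)
u* = 0.41 × 14.7 / ln(34.0/0.242) = 0.41 × 14.7 / 4.9452
   = 6.0270 / 4.9452 = 1.2188 m/s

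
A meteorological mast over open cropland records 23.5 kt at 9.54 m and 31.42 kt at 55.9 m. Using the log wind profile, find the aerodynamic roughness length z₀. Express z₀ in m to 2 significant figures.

Log law: V(z) ∝ ln(z/z₀). With r = V₁/V₂ = 23.5/31.42 = 0.74793,
r · ln(z₂/z₀) = ln(z₁/z₀) ⇒ ln z₀ = (ln z₁ − r·ln z₂)/(1 − r)
ln z₀ = (2.25549 − 0.74793×4.02356) / 0.25207 = -2.9907
z₀ = exp(-2.9907) = 0.05025 m

z₀ ≈ 0.050 m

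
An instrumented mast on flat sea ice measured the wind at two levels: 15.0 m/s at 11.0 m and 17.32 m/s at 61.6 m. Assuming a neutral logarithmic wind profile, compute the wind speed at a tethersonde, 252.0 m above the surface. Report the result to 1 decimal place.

19.2 m/s

Log law: V ∝ ln(z/z₀). From the pair, with r = V₁/V₂ = 0.86605,
ln z₀ = (ln z₁ − r·ln z₂)/(1 − r) = (2.3979 − 0.86605×4.1207)/0.13395 = -8.7407 → z₀ = 0.0001599 m
V₃ = V₁ · ln(z₃/z₀)/ln(z₁/z₀) = 15.0 × 14.2701/11.1386 = 19.2171 m/s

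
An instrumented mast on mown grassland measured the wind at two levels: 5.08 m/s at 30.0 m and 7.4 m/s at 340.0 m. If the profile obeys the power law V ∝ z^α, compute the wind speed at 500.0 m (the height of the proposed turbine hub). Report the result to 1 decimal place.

First find α: α = ln(V₂/V₁)/ln(z₂/z₁) = ln(7.4/5.08)/ln(340.0/30.0) = 0.37617/2.42775 = 0.1549
Extrapolate from 340.0 m to 500.0 m: V₃ = 7.4 × (500.0/340.0)^0.1549 = 7.4 × 1.0616 = 7.8557 m/s

7.9 m/s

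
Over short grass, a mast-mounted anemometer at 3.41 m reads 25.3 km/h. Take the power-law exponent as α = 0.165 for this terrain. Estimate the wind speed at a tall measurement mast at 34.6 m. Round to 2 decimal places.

Power-law profile: V₂ = V₁ · (z₂/z₁)^α
V₂ = 25.3 × (34.6/3.41)^0.165 = 25.3 × (10.1466)^0.165
    = 25.3 × 1.4657 = 37.0820 km/h

37.08 km/h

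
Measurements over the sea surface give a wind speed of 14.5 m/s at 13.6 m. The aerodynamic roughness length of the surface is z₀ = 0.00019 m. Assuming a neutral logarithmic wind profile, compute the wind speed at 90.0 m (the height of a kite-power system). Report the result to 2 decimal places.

16.95 m/s

Log law: V(z) ∝ ln(z/z₀), so V₂/V₁ = ln(z₂/z₀) / ln(z₁/z₀).
ln(90.0/0.00019) = 13.0683, ln(13.6/0.00019) = 11.1786
V₂ = 14.5 × 13.0683/11.1786 = 14.5 × 1.1691 = 16.9512 m/s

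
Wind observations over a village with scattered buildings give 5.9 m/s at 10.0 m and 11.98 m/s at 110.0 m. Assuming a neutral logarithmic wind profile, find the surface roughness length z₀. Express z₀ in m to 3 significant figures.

Log law: V(z) ∝ ln(z/z₀). With r = V₁/V₂ = 5.9/11.98 = 0.49249,
r · ln(z₂/z₀) = ln(z₁/z₀) ⇒ ln z₀ = (ln z₁ − r·ln z₂)/(1 − r)
ln z₀ = (2.30259 − 0.49249×4.70048) / 0.50751 = -0.0243
z₀ = exp(-0.0243) = 0.9760 m

z₀ ≈ 0.976 m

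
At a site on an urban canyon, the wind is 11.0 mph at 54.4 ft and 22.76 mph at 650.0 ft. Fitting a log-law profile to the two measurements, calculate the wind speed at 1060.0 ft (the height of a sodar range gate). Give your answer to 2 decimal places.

Log law: V ∝ ln(z/z₀). From the pair, with r = V₁/V₂ = 0.48330,
ln z₀ = (ln z₁ − r·ln z₂)/(1 − r) = (3.9964 − 0.48330×6.4770)/0.51670 = 1.6761 → z₀ = 5.344 ft
V₃ = V₁ · ln(z₃/z₀)/ln(z₁/z₀) = 11.0 × 5.2900/2.3203 = 25.0785 mph

25.08 mph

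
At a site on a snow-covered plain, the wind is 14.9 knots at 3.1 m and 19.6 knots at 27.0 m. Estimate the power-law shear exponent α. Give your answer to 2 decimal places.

Power law: V₂/V₁ = (z₂/z₁)^α ⇒ α = ln(V₂/V₁) / ln(z₂/z₁)
α = ln(19.6/14.9) / ln(27.0/3.1) = ln(1.3154) / ln(8.7097)
  = 0.27417 / 2.16443 = 0.12667

α ≈ 0.13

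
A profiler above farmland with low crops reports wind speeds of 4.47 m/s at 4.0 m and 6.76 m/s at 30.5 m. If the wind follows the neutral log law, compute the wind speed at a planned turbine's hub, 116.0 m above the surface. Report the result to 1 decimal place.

Log law: V ∝ ln(z/z₀). From the pair, with r = V₁/V₂ = 0.66124,
ln z₀ = (ln z₁ − r·ln z₂)/(1 − r) = (1.3863 − 0.66124×3.4177)/0.33876 = -2.5790 → z₀ = 0.07585 m
V₃ = V₁ · ln(z₃/z₀)/ln(z₁/z₀) = 4.47 × 7.3326/3.9653 = 8.2659 m/s

8.3 m/s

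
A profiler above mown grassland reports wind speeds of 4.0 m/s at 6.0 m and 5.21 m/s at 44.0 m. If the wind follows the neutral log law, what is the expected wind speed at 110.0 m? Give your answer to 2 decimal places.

5.77 m/s

Log law: V ∝ ln(z/z₀). From the pair, with r = V₁/V₂ = 0.76775,
ln z₀ = (ln z₁ − r·ln z₂)/(1 − r) = (1.7918 − 0.76775×3.7842)/0.23225 = -4.7948 → z₀ = 0.008273 m
V₃ = V₁ · ln(z₃/z₀)/ln(z₁/z₀) = 4.0 × 9.4953/6.5865 = 5.7665 m/s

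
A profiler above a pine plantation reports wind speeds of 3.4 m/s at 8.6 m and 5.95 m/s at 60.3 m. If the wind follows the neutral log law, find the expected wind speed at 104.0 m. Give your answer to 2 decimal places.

6.66 m/s

Log law: V ∝ ln(z/z₀). From the pair, with r = V₁/V₂ = 0.57143,
ln z₀ = (ln z₁ − r·ln z₂)/(1 − r) = (2.1518 − 0.57143×4.0993)/0.42857 = -0.4450 → z₀ = 0.6408 m
V₃ = V₁ · ln(z₃/z₀)/ln(z₁/z₀) = 3.4 × 5.0894/2.5968 = 6.6637 m/s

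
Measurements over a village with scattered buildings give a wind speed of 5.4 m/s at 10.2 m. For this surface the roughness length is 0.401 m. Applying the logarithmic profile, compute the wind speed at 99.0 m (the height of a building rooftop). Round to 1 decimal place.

9.2 m/s

Log law: V(z) ∝ ln(z/z₀), so V₂/V₁ = ln(z₂/z₀) / ln(z₁/z₀).
ln(99.0/0.401) = 5.5089, ln(10.2/0.401) = 3.2362
V₂ = 5.4 × 5.5089/3.2362 = 5.4 × 1.7023 = 9.1924 m/s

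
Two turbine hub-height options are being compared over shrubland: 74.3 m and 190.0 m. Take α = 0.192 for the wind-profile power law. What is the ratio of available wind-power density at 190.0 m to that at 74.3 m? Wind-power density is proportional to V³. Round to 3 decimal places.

Speed ratio: V_B/V_A = (z_B/z_A)^α = (190.0/74.3)^0.192 = (2.5572)^0.192 = 1.19754
Power-density ratio: P_B/P_A = (V_B/V_A)³ = (1.19754)³ = 1.71740

1.717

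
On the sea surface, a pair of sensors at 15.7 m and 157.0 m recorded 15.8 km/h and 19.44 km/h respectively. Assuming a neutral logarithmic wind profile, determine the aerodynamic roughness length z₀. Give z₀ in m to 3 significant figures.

z₀ ≈ 0.000717 m

Log law: V(z) ∝ ln(z/z₀). With r = V₁/V₂ = 15.8/19.44 = 0.81276,
r · ln(z₂/z₀) = ln(z₁/z₀) ⇒ ln z₀ = (ln z₁ − r·ln z₂)/(1 − r)
ln z₀ = (2.75366 − 0.81276×5.05625) / 0.18724 = -7.2411
z₀ = exp(-7.2411) = 0.0007165 m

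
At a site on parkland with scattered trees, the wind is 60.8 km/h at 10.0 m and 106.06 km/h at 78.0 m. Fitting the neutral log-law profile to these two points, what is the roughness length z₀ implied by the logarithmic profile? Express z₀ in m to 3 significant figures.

z₀ ≈ 0.633 m

Log law: V(z) ∝ ln(z/z₀). With r = V₁/V₂ = 60.8/106.06 = 0.57326,
r · ln(z₂/z₀) = ln(z₁/z₀) ⇒ ln z₀ = (ln z₁ − r·ln z₂)/(1 − r)
ln z₀ = (2.30259 − 0.57326×4.35671) / 0.42674 = -0.4568
z₀ = exp(-0.4568) = 0.6333 m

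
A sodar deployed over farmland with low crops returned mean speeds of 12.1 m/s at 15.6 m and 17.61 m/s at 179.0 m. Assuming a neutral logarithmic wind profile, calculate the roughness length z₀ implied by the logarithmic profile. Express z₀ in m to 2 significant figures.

Log law: V(z) ∝ ln(z/z₀). With r = V₁/V₂ = 12.1/17.61 = 0.68711,
r · ln(z₂/z₀) = ln(z₁/z₀) ⇒ ln z₀ = (ln z₁ − r·ln z₂)/(1 − r)
ln z₀ = (2.74727 − 0.68711×5.18739) / 0.31289 = -2.6112
z₀ = exp(-2.6112) = 0.07344 m

z₀ ≈ 0.073 m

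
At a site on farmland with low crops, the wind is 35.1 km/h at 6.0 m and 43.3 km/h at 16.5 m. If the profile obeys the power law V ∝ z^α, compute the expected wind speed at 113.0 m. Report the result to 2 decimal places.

64.55 km/h

First find α: α = ln(V₂/V₁)/ln(z₂/z₁) = ln(43.3/35.1)/ln(16.5/6.0) = 0.20995/1.01160 = 0.2075
Extrapolate from 16.5 m to 113.0 m: V₃ = 43.3 × (113.0/16.5)^0.2075 = 43.3 × 1.4908 = 64.5521 km/h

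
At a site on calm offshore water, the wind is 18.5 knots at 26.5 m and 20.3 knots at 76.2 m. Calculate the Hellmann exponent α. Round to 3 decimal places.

Power law: V₂/V₁ = (z₂/z₁)^α ⇒ α = ln(V₂/V₁) / ln(z₂/z₁)
α = ln(20.3/18.5) / ln(76.2/26.5) = ln(1.0973) / ln(2.8755)
  = 0.09285 / 1.05622 = 0.08791

α ≈ 0.088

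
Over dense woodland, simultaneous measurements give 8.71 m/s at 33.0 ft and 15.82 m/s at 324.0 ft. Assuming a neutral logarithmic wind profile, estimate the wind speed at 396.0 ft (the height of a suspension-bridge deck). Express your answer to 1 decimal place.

16.4 m/s

Log law: V ∝ ln(z/z₀). From the pair, with r = V₁/V₂ = 0.55057,
ln z₀ = (ln z₁ − r·ln z₂)/(1 − r) = (3.4965 − 0.55057×5.7807)/0.44943 = 0.6982 → z₀ = 2.010 ft
V₃ = V₁ · ln(z₃/z₀)/ln(z₁/z₀) = 8.71 × 5.2832/2.7983 = 16.4446 m/s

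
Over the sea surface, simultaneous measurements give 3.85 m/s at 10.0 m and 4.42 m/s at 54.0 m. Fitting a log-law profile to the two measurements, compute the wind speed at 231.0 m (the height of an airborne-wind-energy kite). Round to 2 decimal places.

Log law: V ∝ ln(z/z₀). From the pair, with r = V₁/V₂ = 0.87104,
ln z₀ = (ln z₁ − r·ln z₂)/(1 − r) = (2.3026 − 0.87104×3.9890)/0.12896 = -9.0880 → z₀ = 0.0001130 m
V₃ = V₁ · ln(z₃/z₀)/ln(z₁/z₀) = 3.85 × 14.5304/11.3906 = 4.9113 m/s

4.91 m/s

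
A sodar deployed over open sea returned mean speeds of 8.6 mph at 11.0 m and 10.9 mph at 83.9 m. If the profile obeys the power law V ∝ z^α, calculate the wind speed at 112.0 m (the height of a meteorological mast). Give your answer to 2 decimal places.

First find α: α = ln(V₂/V₁)/ln(z₂/z₁) = ln(10.9/8.6)/ln(83.9/11.0) = 0.23700/2.03173 = 0.1166
Extrapolate from 83.9 m to 112.0 m: V₃ = 10.9 × (112.0/83.9)^0.1166 = 10.9 × 1.0343 = 11.2736 mph

11.27 mph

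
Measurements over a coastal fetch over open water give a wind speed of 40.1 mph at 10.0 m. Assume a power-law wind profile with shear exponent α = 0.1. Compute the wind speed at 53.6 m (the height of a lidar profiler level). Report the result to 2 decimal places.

47.43 mph

Power-law profile: V₂ = V₁ · (z₂/z₁)^α
V₂ = 40.1 × (53.6/10.0)^0.1 = 40.1 × (5.3600)^0.1
    = 40.1 × 1.1828 = 47.4308 mph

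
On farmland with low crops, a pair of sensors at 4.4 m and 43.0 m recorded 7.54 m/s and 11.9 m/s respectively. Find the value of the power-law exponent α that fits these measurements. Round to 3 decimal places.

Power law: V₂/V₁ = (z₂/z₁)^α ⇒ α = ln(V₂/V₁) / ln(z₂/z₁)
α = ln(11.9/7.54) / ln(43.0/4.4) = ln(1.5782) / ln(9.7727)
  = 0.45632 / 2.27960 = 0.20017

α ≈ 0.200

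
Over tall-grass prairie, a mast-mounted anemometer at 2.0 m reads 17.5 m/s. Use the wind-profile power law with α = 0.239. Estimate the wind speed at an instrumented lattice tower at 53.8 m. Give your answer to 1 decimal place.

38.4 m/s

Power-law profile: V₂ = V₁ · (z₂/z₁)^α
V₂ = 17.5 × (53.8/2.0)^0.239 = 17.5 × (26.9000)^0.239
    = 17.5 × 2.1964 = 38.4369 m/s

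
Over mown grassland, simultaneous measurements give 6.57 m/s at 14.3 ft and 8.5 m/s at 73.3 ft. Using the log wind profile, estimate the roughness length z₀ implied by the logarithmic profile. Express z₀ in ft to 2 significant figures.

z₀ ≈ 0.055 ft

Log law: V(z) ∝ ln(z/z₀). With r = V₁/V₂ = 6.57/8.5 = 0.77294,
r · ln(z₂/z₀) = ln(z₁/z₀) ⇒ ln z₀ = (ln z₁ − r·ln z₂)/(1 − r)
ln z₀ = (2.66026 − 0.77294×4.29456) / 0.22706 = -2.9031
z₀ = exp(-2.9031) = 0.05485 ft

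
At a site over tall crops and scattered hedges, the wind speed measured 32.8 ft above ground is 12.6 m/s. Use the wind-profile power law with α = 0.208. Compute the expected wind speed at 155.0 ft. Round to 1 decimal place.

17.4 m/s

Power-law profile: V₂ = V₁ · (z₂/z₁)^α
V₂ = 12.6 × (155.0/32.8)^0.208 = 12.6 × (4.7256)^0.208
    = 12.6 × 1.3813 = 17.4043 m/s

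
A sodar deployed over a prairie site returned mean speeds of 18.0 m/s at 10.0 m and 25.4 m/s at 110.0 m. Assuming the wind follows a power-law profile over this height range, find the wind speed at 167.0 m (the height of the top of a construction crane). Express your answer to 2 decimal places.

26.97 m/s

First find α: α = ln(V₂/V₁)/ln(z₂/z₁) = ln(25.4/18.0)/ln(110.0/10.0) = 0.34438/2.39790 = 0.1436
Extrapolate from 110.0 m to 167.0 m: V₃ = 25.4 × (167.0/110.0)^0.1436 = 25.4 × 1.0618 = 26.9696 m/s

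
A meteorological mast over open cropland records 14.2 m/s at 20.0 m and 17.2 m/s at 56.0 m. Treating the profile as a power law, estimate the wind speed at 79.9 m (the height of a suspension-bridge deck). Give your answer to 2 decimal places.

18.38 m/s

First find α: α = ln(V₂/V₁)/ln(z₂/z₁) = ln(17.2/14.2)/ln(56.0/20.0) = 0.19167/1.02962 = 0.1862
Extrapolate from 56.0 m to 79.9 m: V₃ = 17.2 × (79.9/56.0)^0.1862 = 17.2 × 1.0684 = 18.3765 m/s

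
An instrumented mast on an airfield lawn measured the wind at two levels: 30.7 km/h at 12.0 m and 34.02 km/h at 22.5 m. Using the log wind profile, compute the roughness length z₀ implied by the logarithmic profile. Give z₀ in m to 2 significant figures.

Log law: V(z) ∝ ln(z/z₀). With r = V₁/V₂ = 30.7/34.02 = 0.90241,
r · ln(z₂/z₀) = ln(z₁/z₀) ⇒ ln z₀ = (ln z₁ − r·ln z₂)/(1 − r)
ln z₀ = (2.48491 − 0.90241×3.11352) / 0.09759 = -3.3278
z₀ = exp(-3.3278) = 0.03587 m

z₀ ≈ 0.036 m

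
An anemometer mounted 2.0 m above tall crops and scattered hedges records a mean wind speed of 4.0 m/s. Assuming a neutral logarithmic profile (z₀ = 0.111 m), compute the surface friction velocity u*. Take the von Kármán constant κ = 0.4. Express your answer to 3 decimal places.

Log law: V(z) = (u*/κ) · ln(z/z₀) ⇒ u* = κ · V / ln(z/z₀)
u* = 0.4 × 4.0 / ln(2.0/0.111) = 0.4 × 4.0 / 2.8914
   = 1.6000 / 2.8914 = 0.5534 m/s

u* ≈ 0.553 m/s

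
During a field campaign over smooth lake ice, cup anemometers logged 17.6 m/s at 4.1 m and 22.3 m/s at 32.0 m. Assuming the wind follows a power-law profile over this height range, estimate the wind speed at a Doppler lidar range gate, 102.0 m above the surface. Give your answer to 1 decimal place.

First find α: α = ln(V₂/V₁)/ln(z₂/z₁) = ln(22.3/17.6)/ln(32.0/4.1) = 0.23669/2.05475 = 0.1152
Extrapolate from 32.0 m to 102.0 m: V₃ = 22.3 × (102.0/32.0)^0.1152 = 22.3 × 1.1429 = 25.4858 m/s

25.5 m/s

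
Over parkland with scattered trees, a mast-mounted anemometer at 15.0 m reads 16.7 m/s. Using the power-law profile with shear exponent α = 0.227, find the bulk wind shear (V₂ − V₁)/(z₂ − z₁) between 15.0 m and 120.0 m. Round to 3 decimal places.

0.096 m/s/m

Power law: V₂ = V₁ · (z₂/z₁)^α = 16.7 × (8.0000)^0.227 = 26.7743 m/s
ΔV/Δz = (26.7743 − 16.7)/(120.0 − 15.0) = 10.0743/105.0000 = 0.09595 m/s/m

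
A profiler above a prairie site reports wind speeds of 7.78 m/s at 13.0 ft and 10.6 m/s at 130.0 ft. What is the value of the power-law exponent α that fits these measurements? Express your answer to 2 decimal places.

α ≈ 0.13

Power law: V₂/V₁ = (z₂/z₁)^α ⇒ α = ln(V₂/V₁) / ln(z₂/z₁)
α = ln(10.6/7.78) / ln(130.0/13.0) = ln(1.3625) / ln(10.0000)
  = 0.30930 / 2.30259 = 0.13433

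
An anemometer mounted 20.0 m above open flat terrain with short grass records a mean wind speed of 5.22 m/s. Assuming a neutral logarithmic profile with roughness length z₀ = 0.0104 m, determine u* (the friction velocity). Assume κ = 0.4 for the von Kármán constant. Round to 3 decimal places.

u* ≈ 0.276 m/s

Log law: V(z) = (u*/κ) · ln(z/z₀) ⇒ u* = κ · V / ln(z/z₀)
u* = 0.4 × 5.22 / ln(20.0/0.0104) = 0.4 × 5.22 / 7.5617
   = 2.0880 / 7.5617 = 0.2761 m/s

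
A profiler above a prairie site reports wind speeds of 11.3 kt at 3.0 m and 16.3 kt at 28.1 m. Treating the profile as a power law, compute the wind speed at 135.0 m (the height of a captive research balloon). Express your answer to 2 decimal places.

First find α: α = ln(V₂/V₁)/ln(z₂/z₁) = ln(16.3/11.3)/ln(28.1/3.0) = 0.36636/2.23716 = 0.1638
Extrapolate from 28.1 m to 135.0 m: V₃ = 16.3 × (135.0/28.1)^0.1638 = 16.3 × 1.2931 = 21.0772 kt

21.08 kt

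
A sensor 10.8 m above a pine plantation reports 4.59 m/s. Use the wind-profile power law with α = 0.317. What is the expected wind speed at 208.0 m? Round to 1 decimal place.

Power-law profile: V₂ = V₁ · (z₂/z₁)^α
V₂ = 4.59 × (208.0/10.8)^0.317 = 4.59 × (19.2593)^0.317
    = 4.59 × 2.5541 = 11.7231 m/s

11.7 m/s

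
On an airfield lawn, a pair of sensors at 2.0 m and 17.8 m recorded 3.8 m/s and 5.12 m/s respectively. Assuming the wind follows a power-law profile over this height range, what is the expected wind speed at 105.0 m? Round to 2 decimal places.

6.52 m/s

First find α: α = ln(V₂/V₁)/ln(z₂/z₁) = ln(5.12/3.8)/ln(17.8/2.0) = 0.29815/2.18605 = 0.1364
Extrapolate from 17.8 m to 105.0 m: V₃ = 5.12 × (105.0/17.8)^0.1364 = 5.12 × 1.2739 = 6.5222 m/s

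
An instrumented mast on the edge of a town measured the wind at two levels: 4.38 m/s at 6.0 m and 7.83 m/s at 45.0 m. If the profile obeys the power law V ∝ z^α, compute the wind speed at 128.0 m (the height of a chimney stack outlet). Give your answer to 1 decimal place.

10.6 m/s

First find α: α = ln(V₂/V₁)/ln(z₂/z₁) = ln(7.83/4.38)/ln(45.0/6.0) = 0.58091/2.01490 = 0.2883
Extrapolate from 45.0 m to 128.0 m: V₃ = 7.83 × (128.0/45.0)^0.2883 = 7.83 × 1.3517 = 10.5841 m/s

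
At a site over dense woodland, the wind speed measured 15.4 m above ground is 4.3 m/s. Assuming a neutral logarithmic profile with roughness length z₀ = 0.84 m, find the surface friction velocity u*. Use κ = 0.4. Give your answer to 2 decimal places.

u* ≈ 0.59 m/s

Log law: V(z) = (u*/κ) · ln(z/z₀) ⇒ u* = κ · V / ln(z/z₀)
u* = 0.4 × 4.3 / ln(15.4/0.84) = 0.4 × 4.3 / 2.9087
   = 1.7200 / 2.9087 = 0.5913 m/s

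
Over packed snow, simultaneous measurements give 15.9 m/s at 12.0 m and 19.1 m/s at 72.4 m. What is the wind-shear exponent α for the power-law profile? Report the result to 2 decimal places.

α ≈ 0.10

Power law: V₂/V₁ = (z₂/z₁)^α ⇒ α = ln(V₂/V₁) / ln(z₂/z₁)
α = ln(19.1/15.9) / ln(72.4/12.0) = ln(1.2013) / ln(6.0333)
  = 0.18337 / 1.79730 = 0.10202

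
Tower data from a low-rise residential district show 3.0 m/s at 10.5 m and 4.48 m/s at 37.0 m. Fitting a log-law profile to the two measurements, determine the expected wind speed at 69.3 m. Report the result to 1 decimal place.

5.2 m/s

Log law: V ∝ ln(z/z₀). From the pair, with r = V₁/V₂ = 0.66964,
ln z₀ = (ln z₁ − r·ln z₂)/(1 − r) = (2.3514 − 0.66964×3.6109)/0.33036 = -0.2018 → z₀ = 0.8173 m
V₃ = V₁ · ln(z₃/z₀)/ln(z₁/z₀) = 3.0 × 4.4402/2.5531 = 5.2174 m/s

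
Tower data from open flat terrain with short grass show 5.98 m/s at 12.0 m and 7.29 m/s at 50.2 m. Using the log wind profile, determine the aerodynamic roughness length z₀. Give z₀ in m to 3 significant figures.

z₀ ≈ 0.0175 m

Log law: V(z) ∝ ln(z/z₀). With r = V₁/V₂ = 5.98/7.29 = 0.82030,
r · ln(z₂/z₀) = ln(z₁/z₀) ⇒ ln z₀ = (ln z₁ − r·ln z₂)/(1 − r)
ln z₀ = (2.48491 − 0.82030×3.91602) / 0.17970 = -4.0479
z₀ = exp(-4.0479) = 0.01746 m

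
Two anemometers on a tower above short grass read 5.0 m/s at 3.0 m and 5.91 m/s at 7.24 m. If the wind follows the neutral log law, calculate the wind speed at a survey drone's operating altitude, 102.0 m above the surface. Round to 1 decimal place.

8.6 m/s

Log law: V ∝ ln(z/z₀). From the pair, with r = V₁/V₂ = 0.84602,
ln z₀ = (ln z₁ − r·ln z₂)/(1 − r) = (1.0986 − 0.84602×1.9796)/0.15398 = -3.7421 → z₀ = 0.02370 m
V₃ = V₁ · ln(z₃/z₀)/ln(z₁/z₀) = 5.0 × 8.3671/4.8407 = 8.6424 m/s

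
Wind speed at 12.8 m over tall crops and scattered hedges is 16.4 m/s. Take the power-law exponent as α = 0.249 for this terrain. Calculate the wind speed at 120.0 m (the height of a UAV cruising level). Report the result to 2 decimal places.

Power-law profile: V₂ = V₁ · (z₂/z₁)^α
V₂ = 16.4 × (120.0/12.8)^0.249 = 16.4 × (9.3750)^0.249
    = 16.4 × 1.7459 = 28.6329 m/s

28.63 m/s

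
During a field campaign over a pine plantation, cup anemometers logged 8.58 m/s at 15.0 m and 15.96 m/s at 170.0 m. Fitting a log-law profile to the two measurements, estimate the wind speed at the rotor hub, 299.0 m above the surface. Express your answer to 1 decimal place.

17.7 m/s

Log law: V ∝ ln(z/z₀). From the pair, with r = V₁/V₂ = 0.53759,
ln z₀ = (ln z₁ − r·ln z₂)/(1 − r) = (2.7081 − 0.53759×5.1358)/0.46241 = -0.1145 → z₀ = 0.8919 m
V₃ = V₁ · ln(z₃/z₀)/ln(z₁/z₀) = 8.58 × 5.8149/2.8225 = 17.6764 m/s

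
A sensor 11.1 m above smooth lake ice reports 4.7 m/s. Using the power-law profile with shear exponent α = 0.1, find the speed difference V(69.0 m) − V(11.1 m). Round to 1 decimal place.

Power law: V₂ = V₁ · (z₂/z₁)^α = 4.7 × (6.2162)^0.1 = 5.6422 m/s
ΔV = 5.6422 − 4.7 = 0.9422 m/s

0.9 m/s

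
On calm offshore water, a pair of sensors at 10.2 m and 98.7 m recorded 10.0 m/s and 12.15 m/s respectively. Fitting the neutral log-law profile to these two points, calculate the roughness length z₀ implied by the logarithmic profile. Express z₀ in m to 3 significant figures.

z₀ ≈ 0.000265 m

Log law: V(z) ∝ ln(z/z₀). With r = V₁/V₂ = 10.0/12.15 = 0.82305,
r · ln(z₂/z₀) = ln(z₁/z₀) ⇒ ln z₀ = (ln z₁ − r·ln z₂)/(1 − r)
ln z₀ = (2.32239 − 0.82305×4.59208) / 0.17695 = -8.2343
z₀ = exp(-8.2343) = 0.0002654 m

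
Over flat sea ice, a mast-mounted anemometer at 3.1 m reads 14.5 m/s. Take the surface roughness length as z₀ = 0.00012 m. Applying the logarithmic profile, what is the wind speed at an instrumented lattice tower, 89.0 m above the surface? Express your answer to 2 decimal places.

19.29 m/s

Log law: V(z) ∝ ln(z/z₀), so V₂/V₁ = ln(z₂/z₀) / ln(z₁/z₀).
ln(89.0/0.00012) = 13.5167, ln(3.1/0.00012) = 10.1594
V₂ = 14.5 × 13.5167/10.1594 = 14.5 × 1.3305 = 19.2916 m/s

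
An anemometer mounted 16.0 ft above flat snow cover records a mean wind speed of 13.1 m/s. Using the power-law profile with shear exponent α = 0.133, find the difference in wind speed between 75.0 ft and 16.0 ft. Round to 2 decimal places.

2.99 m/s

Power law: V₂ = V₁ · (z₂/z₁)^α = 13.1 × (4.6875)^0.133 = 16.0882 m/s
ΔV = 16.0882 − 13.1 = 2.9882 m/s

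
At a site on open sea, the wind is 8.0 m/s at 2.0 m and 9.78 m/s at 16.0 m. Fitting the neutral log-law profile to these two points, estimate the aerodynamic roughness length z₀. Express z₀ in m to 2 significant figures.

Log law: V(z) ∝ ln(z/z₀). With r = V₁/V₂ = 8.0/9.78 = 0.81800,
r · ln(z₂/z₀) = ln(z₁/z₀) ⇒ ln z₀ = (ln z₁ − r·ln z₂)/(1 − r)
ln z₀ = (0.69315 − 0.81800×2.77259) / 0.18200 = -8.6527
z₀ = exp(-8.6527) = 0.0001747 m

z₀ ≈ 0.00017 m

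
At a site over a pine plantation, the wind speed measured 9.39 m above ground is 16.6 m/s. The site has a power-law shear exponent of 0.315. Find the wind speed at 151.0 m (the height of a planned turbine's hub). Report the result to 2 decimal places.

39.82 m/s

Power-law profile: V₂ = V₁ · (z₂/z₁)^α
V₂ = 16.6 × (151.0/9.39)^0.315 = 16.6 × (16.0809)^0.315
    = 16.6 × 2.3988 = 39.8195 m/s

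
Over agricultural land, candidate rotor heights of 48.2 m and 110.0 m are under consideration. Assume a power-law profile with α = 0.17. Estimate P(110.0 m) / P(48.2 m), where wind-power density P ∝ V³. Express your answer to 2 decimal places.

1.52

Speed ratio: V_B/V_A = (z_B/z_A)^α = (110.0/48.2)^0.17 = (2.2822)^0.17 = 1.15059
Power-density ratio: P_B/P_A = (V_B/V_A)³ = (1.15059)³ = 1.52320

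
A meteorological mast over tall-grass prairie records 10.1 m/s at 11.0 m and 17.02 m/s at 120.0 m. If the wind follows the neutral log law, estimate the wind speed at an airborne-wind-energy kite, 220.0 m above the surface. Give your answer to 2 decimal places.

18.78 m/s

Log law: V ∝ ln(z/z₀). From the pair, with r = V₁/V₂ = 0.59342,
ln z₀ = (ln z₁ − r·ln z₂)/(1 − r) = (2.3979 − 0.59342×4.7875)/0.40658 = -1.0898 → z₀ = 0.3363 m
V₃ = V₁ · ln(z₃/z₀)/ln(z₁/z₀) = 10.1 × 6.4834/3.4877 = 18.7753 m/s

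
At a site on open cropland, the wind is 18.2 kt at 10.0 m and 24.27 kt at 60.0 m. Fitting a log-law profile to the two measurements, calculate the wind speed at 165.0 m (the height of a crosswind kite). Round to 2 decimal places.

Log law: V ∝ ln(z/z₀). From the pair, with r = V₁/V₂ = 0.74990,
ln z₀ = (ln z₁ − r·ln z₂)/(1 − r) = (2.3026 − 0.74990×4.0943)/0.25010 = -3.0697 → z₀ = 0.04643 m
V₃ = V₁ · ln(z₃/z₀)/ln(z₁/z₀) = 18.2 × 8.1757/5.3723 = 27.6970 kt

27.70 kt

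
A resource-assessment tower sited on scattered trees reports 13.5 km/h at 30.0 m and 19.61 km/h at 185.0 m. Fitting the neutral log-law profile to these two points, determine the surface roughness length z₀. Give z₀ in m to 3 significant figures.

Log law: V(z) ∝ ln(z/z₀). With r = V₁/V₂ = 13.5/19.61 = 0.68842,
r · ln(z₂/z₀) = ln(z₁/z₀) ⇒ ln z₀ = (ln z₁ − r·ln z₂)/(1 − r)
ln z₀ = (3.40120 − 0.68842×5.22036) / 0.31158 = -0.6182
z₀ = exp(-0.6182) = 0.5389 m

z₀ ≈ 0.539 m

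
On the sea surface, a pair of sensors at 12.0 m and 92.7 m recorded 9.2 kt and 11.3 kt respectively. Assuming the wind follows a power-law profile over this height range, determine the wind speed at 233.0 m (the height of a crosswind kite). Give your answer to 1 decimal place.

First find α: α = ln(V₂/V₁)/ln(z₂/z₁) = ln(11.3/9.2)/ln(92.7/12.0) = 0.20560/2.04446 = 0.1006
Extrapolate from 92.7 m to 233.0 m: V₃ = 11.3 × (233.0/92.7)^0.1006 = 11.3 × 1.0971 = 12.3974 kt

12.4 kt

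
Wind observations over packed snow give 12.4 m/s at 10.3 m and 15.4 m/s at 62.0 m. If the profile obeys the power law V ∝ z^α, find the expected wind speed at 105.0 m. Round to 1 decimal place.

First find α: α = ln(V₂/V₁)/ln(z₂/z₁) = ln(15.4/12.4)/ln(62.0/10.3) = 0.21667/1.79499 = 0.1207
Extrapolate from 62.0 m to 105.0 m: V₃ = 15.4 × (105.0/62.0)^0.1207 = 15.4 × 1.0657 = 16.4111 m/s

16.4 m/s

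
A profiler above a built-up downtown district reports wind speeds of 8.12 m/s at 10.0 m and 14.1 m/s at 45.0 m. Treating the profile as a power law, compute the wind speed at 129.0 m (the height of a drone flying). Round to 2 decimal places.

20.75 m/s

First find α: α = ln(V₂/V₁)/ln(z₂/z₁) = ln(14.1/8.12)/ln(45.0/10.0) = 0.55184/1.50408 = 0.3669
Extrapolate from 45.0 m to 129.0 m: V₃ = 14.1 × (129.0/45.0)^0.3669 = 14.1 × 1.4717 = 20.7506 m/s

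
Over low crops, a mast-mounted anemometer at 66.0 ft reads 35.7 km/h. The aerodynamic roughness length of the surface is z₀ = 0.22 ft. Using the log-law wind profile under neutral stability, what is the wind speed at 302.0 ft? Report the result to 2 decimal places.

Log law: V(z) ∝ ln(z/z₀), so V₂/V₁ = ln(z₂/z₀) / ln(z₁/z₀).
ln(302.0/0.22) = 7.2246, ln(66.0/0.22) = 5.7038
V₂ = 35.7 × 7.2246/5.7038 = 35.7 × 1.2666 = 45.2185 km/h

45.22 km/h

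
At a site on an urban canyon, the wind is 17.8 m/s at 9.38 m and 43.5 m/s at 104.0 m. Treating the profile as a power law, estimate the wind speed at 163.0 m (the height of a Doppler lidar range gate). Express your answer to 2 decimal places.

First find α: α = ln(V₂/V₁)/ln(z₂/z₁) = ln(43.5/17.8)/ln(104.0/9.38) = 0.89356/2.40581 = 0.3714
Extrapolate from 104.0 m to 163.0 m: V₃ = 43.5 × (163.0/104.0)^0.3714 = 43.5 × 1.1816 = 51.4012 m/s

51.40 m/s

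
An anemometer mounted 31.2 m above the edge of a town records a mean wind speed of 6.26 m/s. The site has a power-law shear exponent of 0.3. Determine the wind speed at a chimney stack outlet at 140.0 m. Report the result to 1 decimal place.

Power-law profile: V₂ = V₁ · (z₂/z₁)^α
V₂ = 6.26 × (140.0/31.2)^0.3 = 6.26 × (4.4872)^0.3
    = 6.26 × 1.5689 = 9.8212 m/s

9.8 m/s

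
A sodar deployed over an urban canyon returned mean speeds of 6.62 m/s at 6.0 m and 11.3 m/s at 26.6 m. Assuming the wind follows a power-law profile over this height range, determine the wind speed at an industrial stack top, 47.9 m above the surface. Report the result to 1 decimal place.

First find α: α = ln(V₂/V₁)/ln(z₂/z₁) = ln(11.3/6.62)/ln(26.6/6.0) = 0.53471/1.48915 = 0.3591
Extrapolate from 26.6 m to 47.9 m: V₃ = 11.3 × (47.9/26.6)^0.3591 = 11.3 × 1.2352 = 13.9574 m/s

14.0 m/s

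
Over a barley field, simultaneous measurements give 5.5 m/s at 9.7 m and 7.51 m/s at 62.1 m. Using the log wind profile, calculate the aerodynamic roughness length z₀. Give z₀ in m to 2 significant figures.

z₀ ≈ 0.060 m

Log law: V(z) ∝ ln(z/z₀). With r = V₁/V₂ = 5.5/7.51 = 0.73236,
r · ln(z₂/z₀) = ln(z₁/z₀) ⇒ ln z₀ = (ln z₁ − r·ln z₂)/(1 − r)
ln z₀ = (2.27213 − 0.73236×4.12875) / 0.26764 = -2.8082
z₀ = exp(-2.8082) = 0.06031 m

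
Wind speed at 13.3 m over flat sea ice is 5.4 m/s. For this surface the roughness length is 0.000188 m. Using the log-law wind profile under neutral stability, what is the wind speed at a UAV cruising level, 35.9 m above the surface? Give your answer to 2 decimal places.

Log law: V(z) ∝ ln(z/z₀), so V₂/V₁ = ln(z₂/z₀) / ln(z₁/z₀).
ln(35.9/0.000188) = 12.1598, ln(13.3/0.000188) = 11.1668
V₂ = 5.4 × 12.1598/11.1668 = 5.4 × 1.0889 = 5.8802 m/s

5.88 m/s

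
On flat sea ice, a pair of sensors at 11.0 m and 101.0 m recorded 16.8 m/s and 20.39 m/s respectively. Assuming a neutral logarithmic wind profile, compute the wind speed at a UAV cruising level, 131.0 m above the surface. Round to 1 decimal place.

Log law: V ∝ ln(z/z₀). From the pair, with r = V₁/V₂ = 0.82393,
ln z₀ = (ln z₁ − r·ln z₂)/(1 − r) = (2.3979 − 0.82393×4.6151)/0.17607 = -7.9780 → z₀ = 0.0003429 m
V₃ = V₁ · ln(z₃/z₀)/ln(z₁/z₀) = 16.8 × 12.8532/10.3759 = 20.8111 m/s

20.8 m/s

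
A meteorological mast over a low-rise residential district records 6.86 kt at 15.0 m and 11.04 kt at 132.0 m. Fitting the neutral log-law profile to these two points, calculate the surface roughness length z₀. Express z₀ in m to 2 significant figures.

Log law: V(z) ∝ ln(z/z₀). With r = V₁/V₂ = 6.86/11.04 = 0.62138,
r · ln(z₂/z₀) = ln(z₁/z₀) ⇒ ln z₀ = (ln z₁ − r·ln z₂)/(1 − r)
ln z₀ = (2.70805 − 0.62138×4.88280) / 0.37862 = -0.8610
z₀ = exp(-0.8610) = 0.4227 m

z₀ ≈ 0.42 m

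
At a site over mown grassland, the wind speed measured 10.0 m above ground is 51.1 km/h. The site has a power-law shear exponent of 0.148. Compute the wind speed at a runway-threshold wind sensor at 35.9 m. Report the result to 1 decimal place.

Power-law profile: V₂ = V₁ · (z₂/z₁)^α
V₂ = 51.1 × (35.9/10.0)^0.148 = 51.1 × (3.5900)^0.148
    = 51.1 × 1.2082 = 61.7412 km/h

61.7 km/h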